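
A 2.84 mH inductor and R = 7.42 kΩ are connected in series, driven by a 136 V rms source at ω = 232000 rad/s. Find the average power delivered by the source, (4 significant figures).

X_L = ωL = 658.9 Ω
Z = 7420 + j658.9 Ω
|Z| = √(7420² + 658.9²) = 7449 Ω
∠Z = arctan(658.9/7420) = 5.074°
I = V/|Z| = 18.26 mA
P = VI cos φ = 136 × 0.01826 × cos(5.074°) = 2.473 W

2.473 W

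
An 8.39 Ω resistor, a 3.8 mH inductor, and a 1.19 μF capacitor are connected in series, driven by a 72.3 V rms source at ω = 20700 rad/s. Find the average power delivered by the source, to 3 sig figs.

X_L = ωL = 78.7 Ω
X_C = 1/(ωC) = 40.6 Ω
Net reactance X = X_L − X_C = 38.1 Ω
Z = 8.39 + j38.1 Ω
|Z| = √(8.39² + 38.1²) = 39.0 Ω
∠Z = arctan(38.1/8.39) = 77.6°
I = V/|Z| = 1.85 A
P = VI cos φ = 72.3 × 1.85 × cos(77.6°) = 28.9 W

28.9 W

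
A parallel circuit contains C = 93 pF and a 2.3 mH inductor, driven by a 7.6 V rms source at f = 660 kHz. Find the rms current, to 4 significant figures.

ω = 2πf = 4.147e+06 rad/s
X_L = ωL = 9538 Ω
X_C = 1/(ωC) = 2593 Ω
Parallel: admittances add. Y = 1/(jωL) + jωC
Y = (0 + j0.0002808) S
|Y| = 0.0002808 S → |Z| = 1/|Y| = 3561 Ω, ∠Z = −∠Y = -90.00°
I = V/|Z| = 7.6/3561 = 2.134 mA

2.134 mA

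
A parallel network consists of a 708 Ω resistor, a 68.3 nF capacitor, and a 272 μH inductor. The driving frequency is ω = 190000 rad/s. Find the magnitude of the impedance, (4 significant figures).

153.2 Ω

X_L = ωL = 51.68 Ω
X_C = 1/(ωC) = 77.06 Ω
Parallel: admittances add. Y = 1/R + 1/(jωL) + jωC
Y = (0.001412 − j0.006373) S
|Y| = 0.006527 S → |Z| = 1/|Y| = 153.2 Ω, ∠Z = −∠Y = 77.50°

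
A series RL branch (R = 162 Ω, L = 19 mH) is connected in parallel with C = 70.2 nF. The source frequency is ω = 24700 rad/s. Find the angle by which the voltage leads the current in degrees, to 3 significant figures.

14.5°

X_L = ωL = 469 Ω
X_C = 1/(ωC) = 577 Ω
Branch 1 (R+jX_L): Z₁ = 162 + j469 Ω, |Z₁| = 496 Ω
Branch 2 (−jX_C): Z₂ = −j577 Ω
Parallel: Z = Z₁Z₂/(Z₁+Z₂), |Z| = 1470 Ω, ∠Z = 14.5°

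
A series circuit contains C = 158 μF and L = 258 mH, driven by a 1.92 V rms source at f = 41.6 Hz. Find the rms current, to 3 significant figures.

ω = 2πf = 261.4 rad/s
X_L = ωL = 67.4 Ω
X_C = 1/(ωC) = 24.2 Ω
Net reactance X = X_L − X_C = 43.2 Ω
Z = j43.2 Ω
|Z| = √(0² + 43.2²) = 43.2 Ω
I = V/|Z| = 1.92/43.2 = 44.4 mA

44.4 mA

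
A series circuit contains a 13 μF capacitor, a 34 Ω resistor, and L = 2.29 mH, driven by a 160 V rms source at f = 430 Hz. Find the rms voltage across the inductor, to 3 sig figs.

ω = 2πf = 2702 rad/s
X_L = ωL = 6.19 Ω
X_C = 1/(ωC) = 28.5 Ω
Net reactance X = X_L − X_C = -22.3 Ω
Z = 34.0 − j22.3 Ω
|Z| = √(34.0² + 22.3²) = 40.7 Ω
I = V/|Z| = 3.94 A
V_L = I·|Z_L| = 3.94 × 6.19 = 24.4 V

24.4 V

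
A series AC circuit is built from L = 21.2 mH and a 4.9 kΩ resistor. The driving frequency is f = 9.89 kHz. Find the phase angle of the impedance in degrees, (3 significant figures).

ω = 2πf = 62140 rad/s
X_L = ωL = 1320 Ω
Z = 4900 + j1320 Ω
|Z| = √(4900² + 1320²) = 5070 Ω
∠Z = arctan(1320/4900) = 15.0°

15.0°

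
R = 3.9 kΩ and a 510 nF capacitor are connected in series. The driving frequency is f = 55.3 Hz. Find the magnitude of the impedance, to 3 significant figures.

ω = 2πf = 347.5 rad/s
X_C = 1/(ωC) = 5640 Ω
Z = 3900 − j5640 Ω
|Z| = √(3900² + 5640²) = 6860 Ω

6860 Ω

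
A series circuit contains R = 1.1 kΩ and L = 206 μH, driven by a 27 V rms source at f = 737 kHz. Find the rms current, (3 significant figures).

18.5 mA

ω = 2πf = 4.631e+06 rad/s
X_L = ωL = 954 Ω
Z = 1100 + j954 Ω
|Z| = √(1100² + 954²) = 1460 Ω
I = V/|Z| = 27/1460 = 18.5 mA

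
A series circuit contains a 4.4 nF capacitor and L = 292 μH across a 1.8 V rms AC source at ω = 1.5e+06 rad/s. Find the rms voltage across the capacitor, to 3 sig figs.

X_L = ωL = 438 Ω
X_C = 1/(ωC) = 152 Ω
Net reactance X = X_L − X_C = 286 Ω
Z = j286 Ω
|Z| = √(0² + 286²) = 286 Ω
I = V/|Z| = 6.28 mA
V_C = I·|Z_C| = 0.00628 × 152 = 0.952 V

0.952 V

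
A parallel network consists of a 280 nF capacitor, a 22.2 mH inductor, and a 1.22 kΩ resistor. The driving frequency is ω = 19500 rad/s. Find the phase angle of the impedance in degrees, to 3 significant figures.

X_L = ωL = 433 Ω
X_C = 1/(ωC) = 183 Ω
Parallel: admittances add. Y = 1/R + 1/(jωL) + jωC
Y = (0.000820 + j0.00315) S
|Y| = 0.00325 S → |Z| = 1/|Y| = 307 Ω, ∠Z = −∠Y = -75.4°

-75.4°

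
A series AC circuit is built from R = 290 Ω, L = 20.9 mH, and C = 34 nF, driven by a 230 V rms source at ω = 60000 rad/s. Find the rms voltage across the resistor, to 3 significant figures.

X_L = ωL = 1250 Ω
X_C = 1/(ωC) = 490 Ω
Net reactance X = X_L − X_C = 764 Ω
Z = 290 + j764 Ω
|Z| = √(290² + 764²) = 817 Ω
I = V/|Z| = 282 mA
V_R = I·|Z_R| = 0.282 × 290 = 81.6 V

81.6 V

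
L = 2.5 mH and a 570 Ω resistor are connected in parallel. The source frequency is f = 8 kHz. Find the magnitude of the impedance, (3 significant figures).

123 Ω

ω = 2πf = 50270 rad/s
X_L = ωL = 126 Ω
Parallel: admittances add. Y = 1/R + 1/(jωL)
Y = (0.00175 − j0.00796) S
|Y| = 0.00815 S → |Z| = 1/|Y| = 123 Ω, ∠Z = −∠Y = 77.6°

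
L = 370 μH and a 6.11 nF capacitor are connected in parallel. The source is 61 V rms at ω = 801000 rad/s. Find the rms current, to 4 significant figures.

92.72 mA

X_L = ωL = 296.4 Ω
X_C = 1/(ωC) = 204.3 Ω
Parallel: admittances add. Y = 1/(jωL) + jωC
Y = (0 + j0.001520) S
|Y| = 0.001520 S → |Z| = 1/|Y| = 657.9 Ω, ∠Z = −∠Y = -90.00°
I = V/|Z| = 61/657.9 = 92.72 mA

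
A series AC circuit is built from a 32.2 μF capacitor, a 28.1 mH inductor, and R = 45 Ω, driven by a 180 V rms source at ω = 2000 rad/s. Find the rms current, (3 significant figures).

X_L = ωL = 56.2 Ω
X_C = 1/(ωC) = 15.5 Ω
Net reactance X = X_L − X_C = 40.7 Ω
Z = 45.0 + j40.7 Ω
|Z| = √(45.0² + 40.7²) = 60.7 Ω
I = V/|Z| = 180/60.7 = 2.97 A

2.97 A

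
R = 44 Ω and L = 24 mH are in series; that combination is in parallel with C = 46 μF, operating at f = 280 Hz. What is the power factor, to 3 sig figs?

0.168

ω = 2πf = 1759 rad/s
X_L = ωL = 42.2 Ω
X_C = 1/(ωC) = 12.4 Ω
Branch 1 (R+jX_L): Z₁ = 44.0 + j42.2 Ω, |Z₁| = 61.0 Ω
Branch 2 (−jX_C): Z₂ = −j12.4 Ω
Parallel: Z = Z₁Z₂/(Z₁+Z₂), |Z| = 14.2 Ω, ∠Z = -80.3°
cos φ = cos(-80.3°) = 0.168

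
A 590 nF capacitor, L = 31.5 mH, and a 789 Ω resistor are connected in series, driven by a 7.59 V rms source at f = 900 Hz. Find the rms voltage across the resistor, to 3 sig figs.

7.50 V

ω = 2πf = 5655 rad/s
X_L = ωL = 178 Ω
X_C = 1/(ωC) = 300 Ω
Net reactance X = X_L − X_C = -122 Ω
Z = 789 − j122 Ω
|Z| = √(789² + 122²) = 798 Ω
I = V/|Z| = 9.51 mA
V_R = I·|Z_R| = 0.00951 × 789 = 7.50 V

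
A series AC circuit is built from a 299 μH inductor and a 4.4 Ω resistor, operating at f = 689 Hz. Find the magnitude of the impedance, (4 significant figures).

ω = 2πf = 4329 rad/s
X_L = ωL = 1.294 Ω
Z = 4.400 + j1.294 Ω
|Z| = √(4.400² + 1.294²) = 4.586 Ω

4.586 Ω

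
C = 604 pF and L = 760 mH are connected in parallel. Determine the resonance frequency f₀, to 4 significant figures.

7.428 kHz

ω₀ = 1/√(LC) = 1/√(0.76 × 6.04e-10) = 46670 rad/s
f₀ = ω₀/(2π) = 7.428 kHz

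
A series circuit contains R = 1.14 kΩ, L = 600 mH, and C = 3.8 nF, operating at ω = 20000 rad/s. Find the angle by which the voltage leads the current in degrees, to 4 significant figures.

X_L = ωL = 12000 Ω
X_C = 1/(ωC) = 13160 Ω
Net reactance X = X_L − X_C = -1158 Ω
Z = 1140 − j1158 Ω
|Z| = √(1140² + 1158²) = 1625 Ω
∠Z = arctan(-1158/1140) = -45.45°

-45.45°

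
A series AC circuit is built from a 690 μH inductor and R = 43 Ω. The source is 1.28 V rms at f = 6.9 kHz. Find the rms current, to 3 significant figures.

24.4 mA

ω = 2πf = 43350 rad/s
X_L = ωL = 29.9 Ω
Z = 43.0 + j29.9 Ω
|Z| = √(43.0² + 29.9²) = 52.4 Ω
I = V/|Z| = 1.28/52.4 = 24.4 mA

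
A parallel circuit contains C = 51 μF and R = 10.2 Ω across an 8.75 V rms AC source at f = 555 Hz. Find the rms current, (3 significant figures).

1.78 A

ω = 2πf = 3487 rad/s
X_C = 1/(ωC) = 5.62 Ω
Parallel: admittances add. Y = 1/R + jωC
Y = (0.0980 + j0.178) S
|Y| = 0.203 S → |Z| = 1/|Y| = 4.92 Ω, ∠Z = −∠Y = -61.1°
I = V/|Z| = 8.75/4.92 = 1.78 A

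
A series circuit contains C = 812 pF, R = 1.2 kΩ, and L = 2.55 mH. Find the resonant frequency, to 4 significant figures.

110.6 kHz

ω₀ = 1/√(LC) = 1/√(0.00255 × 8.12e-10) = 694900 rad/s
f₀ = ω₀/(2π) = 110.6 kHz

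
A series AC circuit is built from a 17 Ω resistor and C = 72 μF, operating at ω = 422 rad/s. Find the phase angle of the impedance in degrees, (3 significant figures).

X_C = 1/(ωC) = 32.9 Ω
Z = 17.0 − j32.9 Ω
|Z| = √(17.0² + 32.9²) = 37.0 Ω
∠Z = arctan(-32.9/17.0) = -62.7°

-62.7°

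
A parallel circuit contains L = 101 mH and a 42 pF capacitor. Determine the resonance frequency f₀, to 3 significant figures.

77.3 kHz

ω₀ = 1/√(LC) = 1/√(0.101 × 4.2e-11) = 485500 rad/s
f₀ = ω₀/(2π) = 77.3 kHz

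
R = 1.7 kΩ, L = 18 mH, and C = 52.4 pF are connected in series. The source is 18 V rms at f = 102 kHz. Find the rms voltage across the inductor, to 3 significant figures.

ω = 2πf = 640900 rad/s
X_L = ωL = 11500 Ω
X_C = 1/(ωC) = 29800 Ω
Net reactance X = X_L − X_C = -18200 Ω
Z = 1700 − j18200 Ω
|Z| = √(1700² + 18200²) = 18300 Ω
I = V/|Z| = 982 μA
V_L = I·|Z_L| = 0.000982 × 11500 = 11.3 V

11.3 V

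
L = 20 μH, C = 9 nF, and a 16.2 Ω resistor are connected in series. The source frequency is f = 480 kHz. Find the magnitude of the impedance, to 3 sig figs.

28.5 Ω

ω = 2πf = 3.016e+06 rad/s
X_L = ωL = 60.3 Ω
X_C = 1/(ωC) = 36.8 Ω
Net reactance X = X_L − X_C = 23.5 Ω
Z = 16.2 + j23.5 Ω
|Z| = √(16.2² + 23.5²) = 28.5 Ω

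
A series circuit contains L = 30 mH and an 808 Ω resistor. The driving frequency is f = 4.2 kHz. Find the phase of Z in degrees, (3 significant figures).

ω = 2πf = 26390 rad/s
X_L = ωL = 792 Ω
Z = 808 + j792 Ω
|Z| = √(808² + 792²) = 1130 Ω
∠Z = arctan(792/808) = 44.4°

44.4°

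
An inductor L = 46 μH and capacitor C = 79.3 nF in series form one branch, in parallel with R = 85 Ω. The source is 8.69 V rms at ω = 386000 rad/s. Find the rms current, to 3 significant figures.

X_L = ωL = 17.8 Ω
X_C = 1/(ωC) = 32.7 Ω
Branch 1: Z₁ = R = 85.0 Ω
Branch 2 (series LC): Z₂ = j(X_L − X_C) = −j14.9 Ω
Parallel: Z = Z₁Z₂/(Z₁+Z₂), |Z| = 14.7 Ω, ∠Z = -80.0°
I = V/|Z| = 8.69/14.7 = 592 mA

592 mA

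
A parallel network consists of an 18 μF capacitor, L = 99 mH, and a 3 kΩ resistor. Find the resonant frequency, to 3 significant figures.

ω₀ = 1/√(LC) = 1/√(0.099 × 1.8e-05) = 749.1 rad/s
f₀ = ω₀/(2π) = 119 Hz

119 Hz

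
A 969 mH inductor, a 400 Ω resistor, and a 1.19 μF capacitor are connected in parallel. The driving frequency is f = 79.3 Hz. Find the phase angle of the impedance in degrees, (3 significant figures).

30.6°

ω = 2πf = 498.3 rad/s
X_L = ωL = 483 Ω
X_C = 1/(ωC) = 1690 Ω
Parallel: admittances add. Y = 1/R + 1/(jωL) + jωC
Y = (0.00250 − j0.00148) S
|Y| = 0.00290 S → |Z| = 1/|Y| = 344 Ω, ∠Z = −∠Y = 30.6°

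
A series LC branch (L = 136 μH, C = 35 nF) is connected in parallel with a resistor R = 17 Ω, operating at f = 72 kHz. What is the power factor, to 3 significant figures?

ω = 2πf = 452400 rad/s
X_L = ωL = 61.5 Ω
X_C = 1/(ωC) = 63.2 Ω
Branch 1: Z₁ = R = 17.0 Ω
Branch 2 (series LC): Z₂ = j(X_L − X_C) = −j1.63 Ω
Parallel: Z = Z₁Z₂/(Z₁+Z₂), |Z| = 1.62 Ω, ∠Z = -84.5°
cos φ = cos(-84.5°) = 0.0955

0.0955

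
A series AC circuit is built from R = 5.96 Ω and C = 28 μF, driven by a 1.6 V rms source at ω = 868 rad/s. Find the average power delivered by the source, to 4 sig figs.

8.827 mW

X_C = 1/(ωC) = 41.15 Ω
Z = 5.960 − j41.15 Ω
|Z| = √(5.960² + 41.15²) = 41.57 Ω
∠Z = arctan(-41.15/5.960) = -81.76°
I = V/|Z| = 38.48 mA
P = VI cos φ = 1.6 × 0.03848 × cos(-81.76°) = 8.827 mW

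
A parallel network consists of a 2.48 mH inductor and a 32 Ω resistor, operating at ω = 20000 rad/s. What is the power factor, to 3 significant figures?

0.840

X_L = ωL = 49.6 Ω
Parallel: admittances add. Y = 1/R + 1/(jωL)
Y = (0.0312 − j0.0202) S
|Y| = 0.0372 S → |Z| = 1/|Y| = 26.9 Ω, ∠Z = −∠Y = 32.8°
cos φ = cos(32.8°) = 0.840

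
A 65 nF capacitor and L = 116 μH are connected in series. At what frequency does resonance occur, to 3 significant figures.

ω₀ = 1/√(LC) = 1/√(0.000116 × 6.5e-08) = 364200 rad/s
f₀ = ω₀/(2π) = 58.0 kHz

58.0 kHz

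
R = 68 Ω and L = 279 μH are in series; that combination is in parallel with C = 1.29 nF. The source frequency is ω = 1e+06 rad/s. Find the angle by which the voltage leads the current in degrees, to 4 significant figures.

68.50°

X_L = ωL = 279.0 Ω
X_C = 1/(ωC) = 775.2 Ω
Branch 1 (R+jX_L): Z₁ = 68.00 + j279.0 Ω, |Z₁| = 287.2 Ω
Branch 2 (−jX_C): Z₂ = −j775.2 Ω
Parallel: Z = Z₁Z₂/(Z₁+Z₂), |Z| = 444.5 Ω, ∠Z = 68.50°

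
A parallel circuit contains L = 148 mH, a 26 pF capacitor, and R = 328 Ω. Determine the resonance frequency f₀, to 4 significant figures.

81.13 kHz

ω₀ = 1/√(LC) = 1/√(0.148 × 2.6e-11) = 509800 rad/s
f₀ = ω₀/(2π) = 81.13 kHz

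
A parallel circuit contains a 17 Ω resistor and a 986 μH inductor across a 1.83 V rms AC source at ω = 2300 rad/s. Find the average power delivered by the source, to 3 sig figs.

197 mW

X_L = ωL = 2.27 Ω
Parallel: admittances add. Y = 1/R + 1/(jωL)
Y = (0.0588 − j0.441) S
|Y| = 0.445 S → |Z| = 1/|Y| = 2.25 Ω, ∠Z = −∠Y = 82.4°
I = V/|Z| = 814 mA
P = VI cos φ = 1.83 × 0.814 × cos(82.4°) = 197 mW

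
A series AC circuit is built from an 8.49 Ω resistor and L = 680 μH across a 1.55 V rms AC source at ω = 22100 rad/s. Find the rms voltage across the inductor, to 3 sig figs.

X_L = ωL = 15.0 Ω
Z = 8.49 + j15.0 Ω
|Z| = √(8.49² + 15.0²) = 17.3 Ω
I = V/|Z| = 89.8 mA
V_L = I·|Z_L| = 0.0898 × 15.0 = 1.35 V

1.35 V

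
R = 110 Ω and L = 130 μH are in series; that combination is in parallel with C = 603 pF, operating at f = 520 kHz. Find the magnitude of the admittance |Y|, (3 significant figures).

ω = 2πf = 3.267e+06 rad/s
X_L = ωL = 425 Ω
X_C = 1/(ωC) = 508 Ω
Branch 1 (R+jX_L): Z₁ = 110 + j425 Ω, |Z₁| = 439 Ω
Branch 2 (−jX_C): Z₂ = −j508 Ω
Parallel: Z = Z₁Z₂/(Z₁+Z₂), |Z| = 1620 Ω, ∠Z = 22.5°
|Y| = 1/|Z| = 618 μS

618 μS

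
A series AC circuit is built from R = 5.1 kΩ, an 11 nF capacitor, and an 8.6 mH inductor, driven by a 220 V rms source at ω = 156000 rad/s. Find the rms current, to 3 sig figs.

42.7 mA

X_L = ωL = 1340 Ω
X_C = 1/(ωC) = 583 Ω
Net reactance X = X_L − X_C = 759 Ω
Z = 5100 + j759 Ω
|Z| = √(5100² + 759²) = 5160 Ω
I = V/|Z| = 220/5160 = 42.7 mA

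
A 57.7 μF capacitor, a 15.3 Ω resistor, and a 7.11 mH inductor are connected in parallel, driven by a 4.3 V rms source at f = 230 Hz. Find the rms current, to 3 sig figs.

287 mA

ω = 2πf = 1445 rad/s
X_L = ωL = 10.3 Ω
X_C = 1/(ωC) = 12.0 Ω
Parallel: admittances add. Y = 1/R + 1/(jωL) + jωC
Y = (0.0654 − j0.0139) S
|Y| = 0.0668 S → |Z| = 1/|Y| = 15.0 Ω, ∠Z = −∠Y = 12.0°
I = V/|Z| = 4.3/15.0 = 287 mA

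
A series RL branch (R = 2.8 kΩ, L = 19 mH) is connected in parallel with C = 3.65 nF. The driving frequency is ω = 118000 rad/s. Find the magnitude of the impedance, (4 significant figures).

X_L = ωL = 2242 Ω
X_C = 1/(ωC) = 2322 Ω
Branch 1 (R+jX_L): Z₁ = 2800 + j2242 Ω, |Z₁| = 3587 Ω
Branch 2 (−jX_C): Z₂ = −j2322 Ω
Parallel: Z = Z₁Z₂/(Z₁+Z₂), |Z| = 2973 Ω, ∠Z = -49.68°

2973 Ω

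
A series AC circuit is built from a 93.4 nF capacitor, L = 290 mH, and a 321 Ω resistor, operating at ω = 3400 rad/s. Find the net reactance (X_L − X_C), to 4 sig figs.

-2163 Ω

X_L = ωL = 986.0 Ω
X_C = 1/(ωC) = 3149 Ω
X = 986.0 − 3149 = -2163 Ω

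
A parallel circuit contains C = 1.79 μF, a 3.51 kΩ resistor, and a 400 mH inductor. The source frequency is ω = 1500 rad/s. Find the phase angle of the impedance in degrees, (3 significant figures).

-74.4°

X_L = ωL = 600 Ω
X_C = 1/(ωC) = 372 Ω
Parallel: admittances add. Y = 1/R + 1/(jωL) + jωC
Y = (0.000285 + j0.00102) S
|Y| = 0.00106 S → |Z| = 1/|Y| = 946 Ω, ∠Z = −∠Y = -74.4°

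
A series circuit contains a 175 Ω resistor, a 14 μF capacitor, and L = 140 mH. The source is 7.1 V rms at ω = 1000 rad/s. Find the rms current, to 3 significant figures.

X_L = ωL = 140 Ω
X_C = 1/(ωC) = 71.4 Ω
Net reactance X = X_L − X_C = 68.6 Ω
Z = 175 + j68.6 Ω
|Z| = √(175² + 68.6²) = 188 Ω
I = V/|Z| = 7.1/188 = 37.8 mA

37.8 mA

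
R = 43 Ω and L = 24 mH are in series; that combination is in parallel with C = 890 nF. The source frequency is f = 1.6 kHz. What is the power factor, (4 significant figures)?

ω = 2πf = 10050 rad/s
X_L = ωL = 241.3 Ω
X_C = 1/(ωC) = 111.8 Ω
Branch 1 (R+jX_L): Z₁ = 43.00 + j241.3 Ω, |Z₁| = 245.1 Ω
Branch 2 (−jX_C): Z₂ = −j111.8 Ω
Parallel: Z = Z₁Z₂/(Z₁+Z₂), |Z| = 200.7 Ω, ∠Z = -81.74°
cos φ = cos(-81.74°) = 0.1437

0.1437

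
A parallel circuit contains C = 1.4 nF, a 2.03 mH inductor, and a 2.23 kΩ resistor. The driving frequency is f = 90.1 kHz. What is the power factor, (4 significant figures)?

ω = 2πf = 566100 rad/s
X_L = ωL = 1149 Ω
X_C = 1/(ωC) = 1262 Ω
Parallel: admittances add. Y = 1/R + 1/(jωL) + jωC
Y = (0.0004484 − j7.76e-05) S
|Y| = 0.0004551 S → |Z| = 1/|Y| = 2197 Ω, ∠Z = −∠Y = 9.818°
cos φ = cos(9.818°) = 0.9854

0.9854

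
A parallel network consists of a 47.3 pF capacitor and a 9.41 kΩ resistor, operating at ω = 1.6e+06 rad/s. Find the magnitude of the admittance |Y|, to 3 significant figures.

X_C = 1/(ωC) = 13200 Ω
Parallel: admittances add. Y = 1/R + jωC
Y = (0.000106 + j7.57e-05) S
|Y| = 0.000130 S → |Z| = 1/|Y| = 7660 Ω, ∠Z = −∠Y = -35.5°

130 μS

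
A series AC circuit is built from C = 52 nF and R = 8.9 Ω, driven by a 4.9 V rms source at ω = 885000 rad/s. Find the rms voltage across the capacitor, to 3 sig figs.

4.53 V

X_C = 1/(ωC) = 21.7 Ω
Z = 8.90 − j21.7 Ω
|Z| = √(8.90² + 21.7²) = 23.5 Ω
I = V/|Z| = 209 mA
V_C = I·|Z_C| = 0.209 × 21.7 = 4.53 V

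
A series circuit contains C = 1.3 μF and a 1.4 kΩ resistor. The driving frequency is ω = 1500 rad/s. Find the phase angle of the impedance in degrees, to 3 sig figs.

X_C = 1/(ωC) = 513 Ω
Z = 1400 − j513 Ω
|Z| = √(1400² + 513²) = 1490 Ω
∠Z = arctan(-513/1400) = -20.1°

-20.1°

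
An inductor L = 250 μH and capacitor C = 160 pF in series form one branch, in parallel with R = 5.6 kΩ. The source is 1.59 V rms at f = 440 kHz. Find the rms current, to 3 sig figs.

1.05 mA

ω = 2πf = 2.765e+06 rad/s
X_L = ωL = 691 Ω
X_C = 1/(ωC) = 2260 Ω
Branch 1: Z₁ = R = 5600 Ω
Branch 2 (series LC): Z₂ = j(X_L − X_C) = −j1570 Ω
Parallel: Z = Z₁Z₂/(Z₁+Z₂), |Z| = 1510 Ω, ∠Z = -74.3°
I = V/|Z| = 1.59/1510 = 1.05 mA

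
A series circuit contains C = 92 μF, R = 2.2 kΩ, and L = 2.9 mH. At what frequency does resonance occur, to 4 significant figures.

ω₀ = 1/√(LC) = 1/√(0.0029 × 9.2e-05) = 1936 rad/s
f₀ = ω₀/(2π) = 308.1 Hz

308.1 Hz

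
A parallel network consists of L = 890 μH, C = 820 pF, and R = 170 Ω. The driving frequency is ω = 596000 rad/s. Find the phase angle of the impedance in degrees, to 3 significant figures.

13.4°

X_L = ωL = 530 Ω
X_C = 1/(ωC) = 2050 Ω
Parallel: admittances add. Y = 1/R + 1/(jωL) + jωC
Y = (0.00588 − j0.00140) S
|Y| = 0.00605 S → |Z| = 1/|Y| = 165 Ω, ∠Z = −∠Y = 13.4°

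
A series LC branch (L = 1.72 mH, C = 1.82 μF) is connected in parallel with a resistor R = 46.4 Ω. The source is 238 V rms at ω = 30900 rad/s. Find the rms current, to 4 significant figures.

X_L = ωL = 53.15 Ω
X_C = 1/(ωC) = 17.78 Ω
Branch 1: Z₁ = R = 46.40 Ω
Branch 2 (series LC): Z₂ = j(X_L − X_C) = j35.37 Ω
Parallel: Z = Z₁Z₂/(Z₁+Z₂), |Z| = 28.13 Ω, ∠Z = 52.69°
I = V/|Z| = 238/28.13 = 8.461 A

8.461 A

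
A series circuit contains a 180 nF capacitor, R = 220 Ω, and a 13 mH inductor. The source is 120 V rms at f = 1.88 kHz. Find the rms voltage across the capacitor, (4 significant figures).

ω = 2πf = 11810 rad/s
X_L = ωL = 153.6 Ω
X_C = 1/(ωC) = 470.3 Ω
Net reactance X = X_L − X_C = -316.8 Ω
Z = 220.0 − j316.8 Ω
|Z| = √(220.0² + 316.8²) = 385.7 Ω
I = V/|Z| = 311.2 mA
V_C = I·|Z_C| = 0.3112 × 470.3 = 146.3 V

146.3 V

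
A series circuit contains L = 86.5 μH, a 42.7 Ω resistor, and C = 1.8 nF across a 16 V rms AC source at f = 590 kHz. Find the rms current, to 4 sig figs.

ω = 2πf = 3.707e+06 rad/s
X_L = ωL = 320.7 Ω
X_C = 1/(ωC) = 149.9 Ω
Net reactance X = X_L − X_C = 170.8 Ω
Z = 42.70 + j170.8 Ω
|Z| = √(42.70² + 170.8²) = 176.1 Ω
I = V/|Z| = 16/176.1 = 90.88 mA

90.88 mA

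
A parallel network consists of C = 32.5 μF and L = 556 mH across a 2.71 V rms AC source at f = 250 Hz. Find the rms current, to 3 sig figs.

ω = 2πf = 1571 rad/s
X_L = ωL = 873 Ω
X_C = 1/(ωC) = 19.6 Ω
Parallel: admittances add. Y = 1/(jωL) + jωC
Y = (0 + j0.0499) S
|Y| = 0.0499 S → |Z| = 1/|Y| = 20.0 Ω, ∠Z = −∠Y = -90.0°
I = V/|Z| = 2.71/20.0 = 135 mA

135 mA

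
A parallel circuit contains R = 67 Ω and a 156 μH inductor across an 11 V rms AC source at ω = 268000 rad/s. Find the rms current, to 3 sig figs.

X_L = ωL = 41.8 Ω
Parallel: admittances add. Y = 1/R + 1/(jωL)
Y = (0.0149 − j0.0239) S
|Y| = 0.0282 S → |Z| = 1/|Y| = 35.5 Ω, ∠Z = −∠Y = 58.0°
I = V/|Z| = 11/35.5 = 310 mA

310 mA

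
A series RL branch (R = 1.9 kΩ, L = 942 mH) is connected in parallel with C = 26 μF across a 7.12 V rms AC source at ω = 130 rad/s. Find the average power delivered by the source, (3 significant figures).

26.6 mW

X_L = ωL = 122 Ω
X_C = 1/(ωC) = 296 Ω
Branch 1 (R+jX_L): Z₁ = 1900 + j122 Ω, |Z₁| = 1900 Ω
Branch 2 (−jX_C): Z₂ = −j296 Ω
Parallel: Z = Z₁Z₂/(Z₁+Z₂), |Z| = 295 Ω, ∠Z = -81.1°
I = V/|Z| = 24.1 mA
P = VI cos φ = 7.12 × 0.0241 × cos(-81.1°) = 26.6 mW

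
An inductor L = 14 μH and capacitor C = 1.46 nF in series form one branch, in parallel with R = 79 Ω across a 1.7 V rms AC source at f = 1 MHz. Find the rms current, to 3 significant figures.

ω = 2πf = 6.283e+06 rad/s
X_L = ωL = 88.0 Ω
X_C = 1/(ωC) = 109 Ω
Branch 1: Z₁ = R = 79.0 Ω
Branch 2 (series LC): Z₂ = j(X_L − X_C) = −j21.0 Ω
Parallel: Z = Z₁Z₂/(Z₁+Z₂), |Z| = 20.3 Ω, ∠Z = -75.1°
I = V/|Z| = 1.7/20.3 = 83.6 mA

83.6 mA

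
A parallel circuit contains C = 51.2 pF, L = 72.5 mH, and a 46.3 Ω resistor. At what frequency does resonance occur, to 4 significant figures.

82.61 kHz

ω₀ = 1/√(LC) = 1/√(0.0725 × 5.12e-11) = 519000 rad/s
f₀ = ω₀/(2π) = 82.61 kHz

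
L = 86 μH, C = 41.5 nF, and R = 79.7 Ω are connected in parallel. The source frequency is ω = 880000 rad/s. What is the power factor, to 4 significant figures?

X_L = ωL = 75.68 Ω
X_C = 1/(ωC) = 27.38 Ω
Parallel: admittances add. Y = 1/R + 1/(jωL) + jωC
Y = (0.01255 + j0.02331) S
|Y| = 0.02647 S → |Z| = 1/|Y| = 37.78 Ω, ∠Z = −∠Y = -61.70°
cos φ = cos(-61.70°) = 0.4740

0.4740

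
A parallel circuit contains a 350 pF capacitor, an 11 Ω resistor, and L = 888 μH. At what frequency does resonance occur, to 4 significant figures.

285.5 kHz

ω₀ = 1/√(LC) = 1/√(0.000888 × 3.5e-10) = 1.794e+06 rad/s
f₀ = ω₀/(2π) = 285.5 kHz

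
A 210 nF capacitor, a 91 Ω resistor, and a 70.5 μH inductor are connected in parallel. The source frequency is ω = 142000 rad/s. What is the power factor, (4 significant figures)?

0.1549

X_L = ωL = 10.01 Ω
X_C = 1/(ωC) = 33.53 Ω
Parallel: admittances add. Y = 1/R + 1/(jωL) + jωC
Y = (0.01099 − j0.07007) S
|Y| = 0.07093 S → |Z| = 1/|Y| = 14.10 Ω, ∠Z = −∠Y = 81.09°
cos φ = cos(81.09°) = 0.1549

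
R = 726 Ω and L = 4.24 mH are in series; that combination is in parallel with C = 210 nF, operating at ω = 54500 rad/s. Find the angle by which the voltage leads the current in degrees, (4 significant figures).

X_L = ωL = 231.1 Ω
X_C = 1/(ωC) = 87.37 Ω
Branch 1 (R+jX_L): Z₁ = 726.0 + j231.1 Ω, |Z₁| = 761.9 Ω
Branch 2 (−jX_C): Z₂ = −j87.37 Ω
Parallel: Z = Z₁Z₂/(Z₁+Z₂), |Z| = 89.95 Ω, ∠Z = -83.54°

-83.54°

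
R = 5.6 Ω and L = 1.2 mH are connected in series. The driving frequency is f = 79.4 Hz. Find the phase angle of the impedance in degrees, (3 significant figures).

ω = 2πf = 498.9 rad/s
X_L = ωL = 0.599 Ω
Z = 5.60 + j0.599 Ω
|Z| = √(5.60² + 0.599²) = 5.63 Ω
∠Z = arctan(0.599/5.60) = 6.10°

6.10°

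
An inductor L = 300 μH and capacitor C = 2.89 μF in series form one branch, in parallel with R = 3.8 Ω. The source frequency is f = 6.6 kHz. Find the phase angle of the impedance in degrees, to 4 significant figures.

ω = 2πf = 41470 rad/s
X_L = ωL = 12.44 Ω
X_C = 1/(ωC) = 8.344 Ω
Branch 1: Z₁ = R = 3.800 Ω
Branch 2 (series LC): Z₂ = j(X_L − X_C) = j4.097 Ω
Parallel: Z = Z₁Z₂/(Z₁+Z₂), |Z| = 2.786 Ω, ∠Z = 42.85°

42.85°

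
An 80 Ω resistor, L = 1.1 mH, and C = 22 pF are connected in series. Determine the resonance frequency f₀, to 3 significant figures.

1.02 MHz

ω₀ = 1/√(LC) = 1/√(0.0011 × 2.2e-11) = 6.428e+06 rad/s
f₀ = ω₀/(2π) = 1.02 MHz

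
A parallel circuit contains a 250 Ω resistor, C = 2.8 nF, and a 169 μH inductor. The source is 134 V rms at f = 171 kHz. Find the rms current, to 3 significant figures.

ω = 2πf = 1.074e+06 rad/s
X_L = ωL = 182 Ω
X_C = 1/(ωC) = 332 Ω
Parallel: admittances add. Y = 1/R + 1/(jωL) + jωC
Y = (0.00400 − j0.00250) S
|Y| = 0.00472 S → |Z| = 1/|Y| = 212 Ω, ∠Z = −∠Y = 32.0°
I = V/|Z| = 134/212 = 632 mA

632 mA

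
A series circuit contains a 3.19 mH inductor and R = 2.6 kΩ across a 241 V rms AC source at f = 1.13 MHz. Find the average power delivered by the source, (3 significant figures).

291 mW

ω = 2πf = 7.1e+06 rad/s
X_L = ωL = 22600 Ω
Z = 2600 + j22600 Ω
|Z| = √(2600² + 22600²) = 22800 Ω
∠Z = arctan(22600/2600) = 83.5°
I = V/|Z| = 10.6 mA
P = VI cos φ = 241 × 0.0106 × cos(83.5°) = 291 mW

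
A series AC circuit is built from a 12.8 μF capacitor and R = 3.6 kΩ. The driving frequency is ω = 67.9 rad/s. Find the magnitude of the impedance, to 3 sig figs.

3780 Ω

X_C = 1/(ωC) = 1150 Ω
Z = 3600 − j1150 Ω
|Z| = √(3600² + 1150²) = 3780 Ω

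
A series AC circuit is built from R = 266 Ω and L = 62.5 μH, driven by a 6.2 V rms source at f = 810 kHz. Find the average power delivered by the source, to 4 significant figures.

ω = 2πf = 5.089e+06 rad/s
X_L = ωL = 318.1 Ω
Z = 266.0 + j318.1 Ω
|Z| = √(266.0² + 318.1²) = 414.7 Ω
∠Z = arctan(318.1/266.0) = 50.10°
I = V/|Z| = 14.95 mA
P = VI cos φ = 6.2 × 0.01495 × cos(50.10°) = 59.47 mW

59.47 mW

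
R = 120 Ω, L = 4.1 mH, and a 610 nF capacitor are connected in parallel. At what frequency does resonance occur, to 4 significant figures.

3.182 kHz

ω₀ = 1/√(LC) = 1/√(0.0041 × 6.1e-07) = 20000 rad/s
f₀ = ω₀/(2π) = 3.182 kHz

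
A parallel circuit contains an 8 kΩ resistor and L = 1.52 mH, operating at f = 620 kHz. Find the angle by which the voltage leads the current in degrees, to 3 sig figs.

53.5°

ω = 2πf = 3.896e+06 rad/s
X_L = ωL = 5920 Ω
Parallel: admittances add. Y = 1/R + 1/(jωL)
Y = (0.000125 − j0.000169) S
|Y| = 0.000210 S → |Z| = 1/|Y| = 4760 Ω, ∠Z = −∠Y = 53.5°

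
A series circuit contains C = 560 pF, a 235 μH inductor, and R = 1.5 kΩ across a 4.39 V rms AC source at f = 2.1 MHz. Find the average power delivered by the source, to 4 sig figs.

2.618 mW

ω = 2πf = 1.319e+07 rad/s
X_L = ωL = 3101 Ω
X_C = 1/(ωC) = 135.3 Ω
Net reactance X = X_L − X_C = 2965 Ω
Z = 1500 + j2965 Ω
|Z| = √(1500² + 2965²) = 3323 Ω
∠Z = arctan(2965/1500) = 63.17°
I = V/|Z| = 1.321 mA
P = VI cos φ = 4.39 × 0.001321 × cos(63.17°) = 2.618 mW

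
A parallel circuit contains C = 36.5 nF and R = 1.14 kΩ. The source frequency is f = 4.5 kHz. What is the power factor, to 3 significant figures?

0.648

ω = 2πf = 28270 rad/s
X_C = 1/(ωC) = 969 Ω
Parallel: admittances add. Y = 1/R + jωC
Y = (0.000877 + j0.00103) S
|Y| = 0.00135 S → |Z| = 1/|Y| = 738 Ω, ∠Z = −∠Y = -49.6°
cos φ = cos(-49.6°) = 0.648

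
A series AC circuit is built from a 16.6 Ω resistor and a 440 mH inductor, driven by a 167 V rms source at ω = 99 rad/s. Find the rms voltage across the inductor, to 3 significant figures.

156 V

X_L = ωL = 43.6 Ω
Z = 16.6 + j43.6 Ω
|Z| = √(16.6² + 43.6²) = 46.6 Ω
I = V/|Z| = 3.58 A
V_L = I·|Z_L| = 3.58 × 43.6 = 156 V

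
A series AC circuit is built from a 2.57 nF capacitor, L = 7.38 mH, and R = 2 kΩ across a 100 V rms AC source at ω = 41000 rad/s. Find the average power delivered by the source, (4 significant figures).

226.2 mW

X_L = ωL = 302.6 Ω
X_C = 1/(ωC) = 9490 Ω
Net reactance X = X_L − X_C = -9188 Ω
Z = 2000 − j9188 Ω
|Z| = √(2000² + 9188²) = 9403 Ω
∠Z = arctan(-9188/2000) = -77.72°
I = V/|Z| = 10.63 mA
P = VI cos φ = 100 × 0.01063 × cos(-77.72°) = 226.2 mW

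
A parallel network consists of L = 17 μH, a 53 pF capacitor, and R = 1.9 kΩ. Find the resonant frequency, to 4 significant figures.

5.302 MHz

ω₀ = 1/√(LC) = 1/√(1.7e-05 × 5.3e-11) = 3.331e+07 rad/s
f₀ = ω₀/(2π) = 5.302 MHz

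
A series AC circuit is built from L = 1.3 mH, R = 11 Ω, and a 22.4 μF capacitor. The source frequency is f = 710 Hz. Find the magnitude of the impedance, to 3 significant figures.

11.8 Ω

ω = 2πf = 4461 rad/s
X_L = ωL = 5.80 Ω
X_C = 1/(ωC) = 10.0 Ω
Net reactance X = X_L − X_C = -4.21 Ω
Z = 11.0 − j4.21 Ω
|Z| = √(11.0² + 4.21²) = 11.8 Ω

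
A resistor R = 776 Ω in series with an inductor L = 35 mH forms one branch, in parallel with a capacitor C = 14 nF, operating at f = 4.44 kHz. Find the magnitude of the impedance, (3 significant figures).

ω = 2πf = 27900 rad/s
X_L = ωL = 976 Ω
X_C = 1/(ωC) = 2560 Ω
Branch 1 (R+jX_L): Z₁ = 776 + j976 Ω, |Z₁| = 1250 Ω
Branch 2 (−jX_C): Z₂ = −j2560 Ω
Parallel: Z = Z₁Z₂/(Z₁+Z₂), |Z| = 1810 Ω, ∠Z = 25.4°

1810 Ω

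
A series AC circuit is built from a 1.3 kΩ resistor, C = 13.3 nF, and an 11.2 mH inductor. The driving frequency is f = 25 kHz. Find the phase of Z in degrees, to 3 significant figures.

44.6°

ω = 2πf = 157100 rad/s
X_L = ωL = 1760 Ω
X_C = 1/(ωC) = 479 Ω
Net reactance X = X_L − X_C = 1280 Ω
Z = 1300 + j1280 Ω
|Z| = √(1300² + 1280²) = 1820 Ω
∠Z = arctan(1280/1300) = 44.6°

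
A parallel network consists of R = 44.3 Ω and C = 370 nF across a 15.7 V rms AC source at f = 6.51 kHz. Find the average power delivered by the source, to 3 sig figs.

5.56 W

ω = 2πf = 40900 rad/s
X_C = 1/(ωC) = 66.1 Ω
Parallel: admittances add. Y = 1/R + jωC
Y = (0.0226 + j0.0151) S
|Y| = 0.0272 S → |Z| = 1/|Y| = 36.8 Ω, ∠Z = −∠Y = -33.8°
I = V/|Z| = 427 mA
P = VI cos φ = 15.7 × 0.427 × cos(-33.8°) = 5.56 W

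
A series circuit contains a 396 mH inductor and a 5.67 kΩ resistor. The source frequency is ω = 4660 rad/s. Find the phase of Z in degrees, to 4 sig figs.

X_L = ωL = 1845 Ω
Z = 5670 + j1845 Ω
|Z| = √(5670² + 1845²) = 5963 Ω
∠Z = arctan(1845/5670) = 18.03°

18.03°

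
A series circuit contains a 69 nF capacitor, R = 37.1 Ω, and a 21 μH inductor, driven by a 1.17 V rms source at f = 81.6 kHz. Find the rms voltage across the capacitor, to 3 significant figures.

ω = 2πf = 512700 rad/s
X_L = ωL = 10.8 Ω
X_C = 1/(ωC) = 28.3 Ω
Net reactance X = X_L − X_C = -17.5 Ω
Z = 37.1 − j17.5 Ω
|Z| = √(37.1² + 17.5²) = 41.0 Ω
I = V/|Z| = 28.5 mA
V_C = I·|Z_C| = 0.0285 × 28.3 = 0.806 V

0.806 V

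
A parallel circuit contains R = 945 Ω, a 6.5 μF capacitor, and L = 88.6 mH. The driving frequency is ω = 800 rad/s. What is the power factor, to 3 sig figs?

X_L = ωL = 70.9 Ω
X_C = 1/(ωC) = 192 Ω
Parallel: admittances add. Y = 1/R + 1/(jωL) + jωC
Y = (0.00106 − j0.00891) S
|Y| = 0.00897 S → |Z| = 1/|Y| = 111 Ω, ∠Z = −∠Y = 83.2°
cos φ = cos(83.2°) = 0.118

0.118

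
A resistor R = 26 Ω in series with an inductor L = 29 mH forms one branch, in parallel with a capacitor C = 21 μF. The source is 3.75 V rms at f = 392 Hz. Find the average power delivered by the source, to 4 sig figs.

ω = 2πf = 2463 rad/s
X_L = ωL = 71.43 Ω
X_C = 1/(ωC) = 19.33 Ω
Branch 1 (R+jX_L): Z₁ = 26.00 + j71.43 Ω, |Z₁| = 76.01 Ω
Branch 2 (−jX_C): Z₂ = −j19.33 Ω
Parallel: Z = Z₁Z₂/(Z₁+Z₂), |Z| = 25.24 Ω, ∠Z = -83.48°
I = V/|Z| = 148.6 mA
P = VI cos φ = 3.75 × 0.1486 × cos(-83.48°) = 63.28 mW

63.28 mW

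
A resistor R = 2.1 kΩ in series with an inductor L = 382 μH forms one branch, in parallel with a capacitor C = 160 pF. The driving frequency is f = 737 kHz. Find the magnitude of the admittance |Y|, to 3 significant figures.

ω = 2πf = 4.631e+06 rad/s
X_L = ωL = 1770 Ω
X_C = 1/(ωC) = 1350 Ω
Branch 1 (R+jX_L): Z₁ = 2100 + j1770 Ω, |Z₁| = 2750 Ω
Branch 2 (−jX_C): Z₂ = −j1350 Ω
Parallel: Z = Z₁Z₂/(Z₁+Z₂), |Z| = 1730 Ω, ∠Z = -61.2°
|Y| = 1/|Z| = 578 μS

578 μS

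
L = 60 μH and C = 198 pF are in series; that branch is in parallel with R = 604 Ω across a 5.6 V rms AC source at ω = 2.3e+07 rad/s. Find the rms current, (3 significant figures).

10.5 mA

X_L = ωL = 1380 Ω
X_C = 1/(ωC) = 220 Ω
Branch 1: Z₁ = R = 604 Ω
Branch 2 (series LC): Z₂ = j(X_L − X_C) = j1160 Ω
Parallel: Z = Z₁Z₂/(Z₁+Z₂), |Z| = 536 Ω, ∠Z = 27.5°
I = V/|Z| = 5.6/536 = 10.5 mA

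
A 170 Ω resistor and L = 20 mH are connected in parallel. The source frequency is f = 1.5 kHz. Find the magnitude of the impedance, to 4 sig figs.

ω = 2πf = 9425 rad/s
X_L = ωL = 188.5 Ω
Parallel: admittances add. Y = 1/R + 1/(jωL)
Y = (0.005882 − j0.005305) S
|Y| = 0.007921 S → |Z| = 1/|Y| = 126.2 Ω, ∠Z = −∠Y = 42.05°

126.2 Ω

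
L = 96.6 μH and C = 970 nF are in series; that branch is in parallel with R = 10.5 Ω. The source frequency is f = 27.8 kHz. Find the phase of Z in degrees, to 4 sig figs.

43.74°

ω = 2πf = 174700 rad/s
X_L = ωL = 16.87 Ω
X_C = 1/(ωC) = 5.902 Ω
Branch 1: Z₁ = R = 10.50 Ω
Branch 2 (series LC): Z₂ = j(X_L − X_C) = j10.97 Ω
Parallel: Z = Z₁Z₂/(Z₁+Z₂), |Z| = 7.586 Ω, ∠Z = 43.74°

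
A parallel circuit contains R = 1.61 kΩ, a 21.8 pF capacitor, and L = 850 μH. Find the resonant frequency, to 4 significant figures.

1.169 MHz

ω₀ = 1/√(LC) = 1/√(0.00085 × 2.18e-11) = 7.346e+06 rad/s
f₀ = ω₀/(2π) = 1.169 MHz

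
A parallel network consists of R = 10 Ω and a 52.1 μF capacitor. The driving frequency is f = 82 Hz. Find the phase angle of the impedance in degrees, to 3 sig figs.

-15.0°

ω = 2πf = 515.2 rad/s
X_C = 1/(ωC) = 37.3 Ω
Parallel: admittances add. Y = 1/R + jωC
Y = (0.100 + j0.0268) S
|Y| = 0.104 S → |Z| = 1/|Y| = 9.66 Ω, ∠Z = −∠Y = -15.0°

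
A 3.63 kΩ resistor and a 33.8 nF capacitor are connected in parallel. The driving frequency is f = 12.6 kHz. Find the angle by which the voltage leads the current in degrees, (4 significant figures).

-84.12°

ω = 2πf = 79170 rad/s
X_C = 1/(ωC) = 373.7 Ω
Parallel: admittances add. Y = 1/R + jωC
Y = (0.0002755 + j0.002676) S
|Y| = 0.002690 S → |Z| = 1/|Y| = 371.7 Ω, ∠Z = −∠Y = -84.12°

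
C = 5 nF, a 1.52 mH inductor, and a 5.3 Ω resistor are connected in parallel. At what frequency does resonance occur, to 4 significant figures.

57.73 kHz

ω₀ = 1/√(LC) = 1/√(0.00152 × 5e-09) = 362700 rad/s
f₀ = ω₀/(2π) = 57.73 kHz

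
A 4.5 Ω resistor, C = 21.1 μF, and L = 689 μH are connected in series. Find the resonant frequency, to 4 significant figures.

ω₀ = 1/√(LC) = 1/√(0.000689 × 2.11e-05) = 8294 rad/s
f₀ = ω₀/(2π) = 1.320 kHz

1.320 kHz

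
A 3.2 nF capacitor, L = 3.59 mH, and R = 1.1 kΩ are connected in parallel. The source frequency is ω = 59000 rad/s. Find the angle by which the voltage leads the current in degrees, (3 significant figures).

X_L = ωL = 212 Ω
X_C = 1/(ωC) = 5300 Ω
Parallel: admittances add. Y = 1/R + 1/(jωL) + jωC
Y = (0.000909 − j0.00453) S
|Y| = 0.00462 S → |Z| = 1/|Y| = 216 Ω, ∠Z = −∠Y = 78.7°

78.7°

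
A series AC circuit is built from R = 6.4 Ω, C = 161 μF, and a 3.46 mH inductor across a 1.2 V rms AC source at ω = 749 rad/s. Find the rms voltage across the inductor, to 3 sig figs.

X_L = ωL = 2.59 Ω
X_C = 1/(ωC) = 8.29 Ω
Net reactance X = X_L − X_C = -5.70 Ω
Z = 6.40 − j5.70 Ω
|Z| = √(6.40² + 5.70²) = 8.57 Ω
I = V/|Z| = 140 mA
V_L = I·|Z_L| = 0.140 × 2.59 = 0.363 V

0.363 V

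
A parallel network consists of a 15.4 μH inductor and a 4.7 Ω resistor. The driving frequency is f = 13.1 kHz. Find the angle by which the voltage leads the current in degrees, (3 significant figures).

ω = 2πf = 82310 rad/s
X_L = ωL = 1.27 Ω
Parallel: admittances add. Y = 1/R + 1/(jωL)
Y = (0.213 − j0.789) S
|Y| = 0.817 S → |Z| = 1/|Y| = 1.22 Ω, ∠Z = −∠Y = 74.9°

74.9°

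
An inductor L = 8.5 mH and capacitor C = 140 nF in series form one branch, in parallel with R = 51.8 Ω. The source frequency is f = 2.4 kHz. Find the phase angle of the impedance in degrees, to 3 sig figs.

-8.53°

ω = 2πf = 15080 rad/s
X_L = ωL = 128 Ω
X_C = 1/(ωC) = 474 Ω
Branch 1: Z₁ = R = 51.8 Ω
Branch 2 (series LC): Z₂ = j(X_L − X_C) = −j345 Ω
Parallel: Z = Z₁Z₂/(Z₁+Z₂), |Z| = 51.2 Ω, ∠Z = -8.53°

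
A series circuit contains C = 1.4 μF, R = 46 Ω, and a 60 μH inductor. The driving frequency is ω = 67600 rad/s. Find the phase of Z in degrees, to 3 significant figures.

X_L = ωL = 4.06 Ω
X_C = 1/(ωC) = 10.6 Ω
Net reactance X = X_L − X_C = -6.51 Ω
Z = 46.0 − j6.51 Ω
|Z| = √(46.0² + 6.51²) = 46.5 Ω
∠Z = arctan(-6.51/46.0) = -8.06°

-8.06°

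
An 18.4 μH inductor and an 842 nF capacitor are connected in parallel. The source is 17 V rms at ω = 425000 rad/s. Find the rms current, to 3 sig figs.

3.91 A

X_L = ωL = 7.82 Ω
X_C = 1/(ωC) = 2.79 Ω
Parallel: admittances add. Y = 1/(jωL) + jωC
Y = (0 + j0.230) S
|Y| = 0.230 S → |Z| = 1/|Y| = 4.35 Ω, ∠Z = −∠Y = -90.0°
I = V/|Z| = 17/4.35 = 3.91 A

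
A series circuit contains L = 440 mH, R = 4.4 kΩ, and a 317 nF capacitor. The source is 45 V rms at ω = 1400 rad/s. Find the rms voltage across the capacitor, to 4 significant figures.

21.60 V

X_L = ωL = 616.0 Ω
X_C = 1/(ωC) = 2253 Ω
Net reactance X = X_L − X_C = -1637 Ω
Z = 4400 − j1637 Ω
|Z| = √(4400² + 1637²) = 4695 Ω
I = V/|Z| = 9.585 mA
V_C = I·|Z_C| = 0.009585 × 2253 = 21.60 V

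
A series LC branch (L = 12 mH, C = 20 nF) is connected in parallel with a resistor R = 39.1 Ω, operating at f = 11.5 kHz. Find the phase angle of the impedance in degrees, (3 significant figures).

ω = 2πf = 72260 rad/s
X_L = ωL = 867 Ω
X_C = 1/(ωC) = 692 Ω
Branch 1: Z₁ = R = 39.1 Ω
Branch 2 (series LC): Z₂ = j(X_L − X_C) = j175 Ω
Parallel: Z = Z₁Z₂/(Z₁+Z₂), |Z| = 38.2 Ω, ∠Z = 12.6°

12.6°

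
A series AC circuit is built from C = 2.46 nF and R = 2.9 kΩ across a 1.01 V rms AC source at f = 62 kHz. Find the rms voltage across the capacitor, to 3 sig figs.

ω = 2πf = 389600 rad/s
X_C = 1/(ωC) = 1040 Ω
Z = 2900 − j1040 Ω
|Z| = √(2900² + 1040²) = 3080 Ω
I = V/|Z| = 328 μA
V_C = I·|Z_C| = 0.000328 × 1040 = 0.342 V

0.342 V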